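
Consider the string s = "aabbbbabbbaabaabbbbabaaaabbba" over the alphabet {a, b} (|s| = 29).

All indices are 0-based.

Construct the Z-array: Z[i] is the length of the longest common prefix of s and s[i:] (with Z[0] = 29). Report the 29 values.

Z[0]=29
i=1: fresh scan; Z[1]=1 extend→box=[1,2)
i=2: fresh scan; Z[2]=0
i=3: fresh scan; Z[3]=0
i=4: fresh scan; Z[4]=0
i=5: fresh scan; Z[5]=0
i=6: fresh scan; Z[6]=1 extend→box=[6,7)
i=7: fresh scan; Z[7]=0
i=8: fresh scan; Z[8]=0
i=9: fresh scan; Z[9]=0
i=10: fresh scan; Z[10]=3 extend→box=[10,13)
i=11: min(r-i=2, Z[1]=1)=1; Z[11]=1
i=12: min(r-i=1, Z[2]=0)=0; Z[12]=0
i=13: fresh scan; Z[13]=8 extend→box=[13,21)
i=14: min(r-i=7, Z[1]=1)=1; Z[14]=1
i=15: min(r-i=6, Z[2]=0)=0; Z[15]=0
i=16: min(r-i=5, Z[3]=0)=0; Z[16]=0
i=17: min(r-i=4, Z[4]=0)=0; Z[17]=0
i=18: min(r-i=3, Z[5]=0)=0; Z[18]=0
i=19: min(r-i=2, Z[6]=1)=1; Z[19]=1
i=20: min(r-i=1, Z[7]=0)=0; Z[20]=0
i=21: fresh scan; Z[21]=2 extend→box=[21,23)
i=22: min(r-i=1, Z[1]=1)=1; Z[22]=2 extend→box=[22,24)
i=23: min(r-i=1, Z[1]=1)=1; Z[23]=5 extend→box=[23,28)
i=24: min(r-i=4, Z[1]=1)=1; Z[24]=1
i=25: min(r-i=3, Z[2]=0)=0; Z[25]=0
i=26: min(r-i=2, Z[3]=0)=0; Z[26]=0
i=27: min(r-i=1, Z[4]=0)=0; Z[27]=0
i=28: fresh scan; Z[28]=1 extend→box=[28,29)

[29, 1, 0, 0, 0, 0, 1, 0, 0, 0, 3, 1, 0, 8, 1, 0, 0, 0, 0, 1, 0, 2, 2, 5, 1, 0, 0, 0, 1]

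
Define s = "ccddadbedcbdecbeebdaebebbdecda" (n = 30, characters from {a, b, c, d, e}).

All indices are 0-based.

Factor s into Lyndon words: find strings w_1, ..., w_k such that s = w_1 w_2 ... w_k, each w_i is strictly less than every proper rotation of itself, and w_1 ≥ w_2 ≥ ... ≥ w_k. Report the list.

emit factor 1: 'ccdd' (i=0, period=4)
emit factor 2: 'adbedcbdecbeebdaebebbdecd' (i=4, period=25)
emit factor 3: 'a' (i=29, period=1)

["ccdd", "adbedcbdecbeebdaebebbdecd", "a"]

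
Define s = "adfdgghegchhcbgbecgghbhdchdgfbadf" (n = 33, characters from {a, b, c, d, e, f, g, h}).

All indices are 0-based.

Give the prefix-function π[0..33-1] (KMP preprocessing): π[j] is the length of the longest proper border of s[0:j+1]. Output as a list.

[0, 0, 0, 0, 0, 0, 0, 0, 0, 0, 0, 0, 0, 0, 0, 0, 0, 0, 0, 0, 0, 0, 0, 0, 0, 0, 0, 0, 0, 0, 1, 2, 3]

π[0] = 0
j=1 s[j]='d': π[1]=0 (border '')
j=2 s[j]='f': π[2]=0 (border '')
j=3 s[j]='d': π[3]=0 (border '')
j=4 s[j]='g': π[4]=0 (border '')
j=5 s[j]='g': π[5]=0 (border '')
j=6 s[j]='h': π[6]=0 (border '')
j=7 s[j]='e': π[7]=0 (border '')
j=8 s[j]='g': π[8]=0 (border '')
j=9 s[j]='c': π[9]=0 (border '')
j=10 s[j]='h': π[10]=0 (border '')
j=11 s[j]='h': π[11]=0 (border '')
j=12 s[j]='c': π[12]=0 (border '')
j=13 s[j]='b': π[13]=0 (border '')
j=14 s[j]='g': π[14]=0 (border '')
j=15 s[j]='b': π[15]=0 (border '')
j=16 s[j]='e': π[16]=0 (border '')
j=17 s[j]='c': π[17]=0 (border '')
j=18 s[j]='g': π[18]=0 (border '')
j=19 s[j]='g': π[19]=0 (border '')
j=20 s[j]='h': π[20]=0 (border '')
j=21 s[j]='b': π[21]=0 (border '')
j=22 s[j]='h': π[22]=0 (border '')
j=23 s[j]='d': π[23]=0 (border '')
j=24 s[j]='c': π[24]=0 (border '')
j=25 s[j]='h': π[25]=0 (border '')
j=26 s[j]='d': π[26]=0 (border '')
j=27 s[j]='g': π[27]=0 (border '')
j=28 s[j]='f': π[28]=0 (border '')
j=29 s[j]='b': π[29]=0 (border '')
j=30 s[j]='a': π[30]=1 (border 'a')
j=31 s[j]='d': π[31]=2 (border 'ad')
j=32 s[j]='f': π[32]=3 (border 'adf')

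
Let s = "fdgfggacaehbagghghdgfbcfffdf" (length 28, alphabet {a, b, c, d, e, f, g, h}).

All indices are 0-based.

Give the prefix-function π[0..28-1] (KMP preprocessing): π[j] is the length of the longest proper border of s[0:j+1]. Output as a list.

π[0] = 0
j=1 s[j]='d': π[1]=0 (border '')
j=2 s[j]='g': π[2]=0 (border '')
j=3 s[j]='f': π[3]=1 (border 'f')
j=4 s[j]='g': k: 1→0; π[4]=0 (border '')
j=5 s[j]='g': π[5]=0 (border '')
j=6 s[j]='a': π[6]=0 (border '')
j=7 s[j]='c': π[7]=0 (border '')
j=8 s[j]='a': π[8]=0 (border '')
j=9 s[j]='e': π[9]=0 (border '')
j=10 s[j]='h': π[10]=0 (border '')
j=11 s[j]='b': π[11]=0 (border '')
j=12 s[j]='a': π[12]=0 (border '')
j=13 s[j]='g': π[13]=0 (border '')
j=14 s[j]='g': π[14]=0 (border '')
j=15 s[j]='h': π[15]=0 (border '')
j=16 s[j]='g': π[16]=0 (border '')
j=17 s[j]='h': π[17]=0 (border '')
j=18 s[j]='d': π[18]=0 (border '')
j=19 s[j]='g': π[19]=0 (border '')
j=20 s[j]='f': π[20]=1 (border 'f')
j=21 s[j]='b': k: 1→0; π[21]=0 (border '')
j=22 s[j]='c': π[22]=0 (border '')
j=23 s[j]='f': π[23]=1 (border 'f')
j=24 s[j]='f': k: 1→0; π[24]=1 (border 'f')
j=25 s[j]='f': k: 1→0; π[25]=1 (border 'f')
j=26 s[j]='d': π[26]=2 (border 'fd')
j=27 s[j]='f': k: 2→0; π[27]=1 (border 'f')

[0, 0, 0, 1, 0, 0, 0, 0, 0, 0, 0, 0, 0, 0, 0, 0, 0, 0, 0, 0, 1, 0, 0, 1, 1, 1, 2, 1]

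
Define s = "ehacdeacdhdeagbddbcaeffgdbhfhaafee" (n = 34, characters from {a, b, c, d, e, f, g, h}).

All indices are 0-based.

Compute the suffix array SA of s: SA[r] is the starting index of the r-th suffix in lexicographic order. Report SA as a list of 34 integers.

[29, 2, 6, 19, 30, 12, 17, 14, 25, 18, 3, 7, 16, 24, 15, 4, 10, 8, 33, 5, 11, 32, 20, 0, 31, 21, 22, 27, 13, 23, 28, 1, 9, 26]

rank→(start, suffix):
  0 → (29, 'aafee')
  1 → (2, 'acdeacdhdeagbddbcaeffgdbhfhaafee')
  2 → (6, 'acdhdeagbddbcaeffgdbhfhaafee')
  3 → (19, 'aeffgdbhfhaafee')
  4 → (30, 'afee')
  5 → (12, 'agbddbcaeffgdbhfhaafee')
  6 → (17, 'bcaeffgdbhfhaafee')
  7 → (14, 'bddbcaeffgdbhfhaafee')
  8 → (25, 'bhfhaafee')
  9 → (18, 'caeffgdbhfhaafee')
  10 → (3, 'cdeacdhdeagbddbcaeffgdbhfhaafee')
  11 → (7, 'cdhdeagbddbcaeffgdbhfhaafee')
  12 → (16, 'dbcaeffgdbhfhaafee')
  13 → (24, 'dbhfhaafee')
  14 → (15, 'ddbcaeffgdbhfhaafee')
  15 → (4, 'deacdhdeagbddbcaeffgdbhfhaafee')
  16 → (10, 'deagbddbcaeffgdbhfhaafee')
  17 → (8, 'dhdeagbddbcaeffgdbhfhaafee')
  18 → (33, 'e')
  19 → (5, 'eacdhdeagbddbcaeffgdbhfhaafee')
  20 → (11, 'eagbddbcaeffgdbhfhaafee')
  21 → (32, 'ee')
  22 → (20, 'effgdbhfhaafee')
  23 → (0, 'ehacdeacdhdeagbddbcaeffgdbhfhaafee')
  24 → (31, 'fee')
  25 → (21, 'ffgdbhfhaafee')
  26 → (22, 'fgdbhfhaafee')
  27 → (27, 'fhaafee')
  28 → (13, 'gbddbcaeffgdbhfhaafee')
  29 → (23, 'gdbhfhaafee')
  30 → (28, 'haafee')
  31 → (1, 'hacdeacdhdeagbddbcaeffgdbhfhaafee')
  32 → (9, 'hdeagbddbcaeffgdbhfhaafee')
  33 → (26, 'hfhaafee')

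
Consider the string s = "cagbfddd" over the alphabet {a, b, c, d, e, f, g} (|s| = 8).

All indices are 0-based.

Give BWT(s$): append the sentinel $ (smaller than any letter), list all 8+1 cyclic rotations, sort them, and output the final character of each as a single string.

rank  rotation   last
    0  $cagbfddd  d
    1  agbfddd$c  c
    2  bfddd$cag  g
    3  cagbfddd$  $
    4  d$cagbfdd  d
    5  dd$cagbfd  d
    6  ddd$cagbf  f
    7  fddd$cagb  b
    8  gbfddd$ca  a

dcg$ddfba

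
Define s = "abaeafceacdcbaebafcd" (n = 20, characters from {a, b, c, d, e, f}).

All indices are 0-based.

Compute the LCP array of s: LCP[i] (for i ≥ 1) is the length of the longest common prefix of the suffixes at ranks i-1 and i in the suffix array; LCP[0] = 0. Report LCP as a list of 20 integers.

rank→(start, suffix):
  0 → (0, 'abaeafceacdcbaebafcd')
  1 → (8, 'acdcbaebafcd')
  2 → (2, 'aeafceacdcbaebafcd')
  3 → (13, 'aebafcd')
  4 → (16, 'afcd')
  5 → (4, 'afceacdcbaebafcd')
  6 → (1, 'baeafceacdcbaebafcd')
  7 → (12, 'baebafcd')
  8 → (15, 'bafcd')
  9 → (11, 'cbaebafcd')
  10 → (18, 'cd')
  11 → (9, 'cdcbaebafcd')
  12 → (6, 'ceacdcbaebafcd')
  13 → (19, 'd')
  14 → (10, 'dcbaebafcd')
  15 → (7, 'eacdcbaebafcd')
  16 → (3, 'eafceacdcbaebafcd')
  17 → (14, 'ebafcd')
  18 → (17, 'fcd')
  19 → (5, 'fceacdcbaebafcd')

SA = [0, 8, 2, 13, 16, 4, 1, 12, 15, 11, 18, 9, 6, 19, 10, 7, 3, 14, 17, 5]
i: (SA[i-1],SA[i]) lcp shared
  1: (0,8) 1 'a'
  2: (8,2) 1 'a'
  3: (2,13) 2 'ae'
  4: (13,16) 1 'a'
  5: (16,4) 3 'afc'
  6: (4,1) 0 ''
  7: (1,12) 3 'bae'
  8: (12,15) 2 'ba'
  9: (15,11) 0 ''
  10: (11,18) 1 'c'
  11: (18,9) 2 'cd'
  12: (9,6) 1 'c'
  13: (6,19) 0 ''
  14: (19,10) 1 'd'
  15: (10,7) 0 ''
  16: (7,3) 2 'ea'
  17: (3,14) 1 'e'
  18: (14,17) 0 ''
  19: (17,5) 2 'fc'

[0, 1, 1, 2, 1, 3, 0, 3, 2, 0, 1, 2, 1, 0, 1, 0, 2, 1, 0, 2]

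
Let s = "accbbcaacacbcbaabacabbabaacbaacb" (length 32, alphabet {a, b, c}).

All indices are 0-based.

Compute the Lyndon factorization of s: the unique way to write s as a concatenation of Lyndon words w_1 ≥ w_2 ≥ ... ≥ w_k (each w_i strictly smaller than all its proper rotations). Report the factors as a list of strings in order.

["accbbc", "aacacbcb", "aabacabbabaacbaacb"]

emit factor 1: 'accbbc' (i=0, period=6)
emit factor 2: 'aacacbcb' (i=6, period=8)
emit factor 3: 'aabacabbabaacbaacb' (i=14, period=18)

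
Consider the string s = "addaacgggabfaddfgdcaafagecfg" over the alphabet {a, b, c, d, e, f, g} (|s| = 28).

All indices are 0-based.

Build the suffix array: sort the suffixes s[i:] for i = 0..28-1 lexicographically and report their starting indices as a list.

[3, 19, 9, 4, 0, 12, 20, 22, 10, 18, 25, 5, 2, 17, 1, 13, 14, 24, 11, 21, 26, 15, 27, 8, 16, 23, 7, 6]

sorted suffixes:
  #0 SA[0]=3  'aacgggabfaddfgdcaafagecfg'
  #1 SA[1]=19  'aafagecfg'
  #2 SA[2]=9  'abfaddfgdcaafagecfg'
  #3 SA[3]=4  'acgggabfaddfgdcaafagecfg'
  #4 SA[4]=0  'addaacgggabfaddfgdcaafagecfg'
  #5 SA[5]=12  'addfgdcaafagecfg'
  #6 SA[6]=20  'afagecfg'
  #7 SA[7]=22  'agecfg'
  #8 SA[8]=10  'bfaddfgdcaafagecfg'
  #9 SA[9]=18  'caafagecfg'
  #10 SA[10]=25  'cfg'
  #11 SA[11]=5  'cgggabfaddfgdcaafagecfg'
  #12 SA[12]=2  'daacgggabfaddfgdcaafagecfg'
  #13 SA[13]=17  'dcaafagecfg'
  #14 SA[14]=1  'ddaacgggabfaddfgdcaafagecfg'
  #15 SA[15]=13  'ddfgdcaafagecfg'
  #16 SA[16]=14  'dfgdcaafagecfg'
  #17 SA[17]=24  'ecfg'
  #18 SA[18]=11  'faddfgdcaafagecfg'
  #19 SA[19]=21  'fagecfg'
  #20 SA[20]=26  'fg'
  #21 SA[21]=15  'fgdcaafagecfg'
  #22 SA[22]=27  'g'
  #23 SA[23]=8  'gabfaddfgdcaafagecfg'
  #24 SA[24]=16  'gdcaafagecfg'
  #25 SA[25]=23  'gecfg'
  #26 SA[26]=7  'ggabfaddfgdcaafagecfg'
  #27 SA[27]=6  'gggabfaddfgdcaafagecfg'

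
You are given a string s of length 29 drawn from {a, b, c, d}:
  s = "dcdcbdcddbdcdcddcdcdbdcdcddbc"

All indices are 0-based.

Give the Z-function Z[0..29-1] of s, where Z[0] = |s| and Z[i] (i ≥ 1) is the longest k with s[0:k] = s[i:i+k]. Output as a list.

Z[0]=29
i=1: outside box; Z[1]=0
i=2: outside box; Z[2]=2 scan→box=[2,4)
i=3: min(r-i=1, Z[1]=0)=0; Z[3]=0
i=4: outside box; Z[4]=0
i=5: outside box; Z[5]=3 scan→box=[5,8)
i=6: min(r-i=2, Z[1]=0)=0; Z[6]=0
i=7: min(r-i=1, Z[2]=2)=1; Z[7]=1
i=8: outside box; Z[8]=1 scan→box=[8,9)
i=9: outside box; Z[9]=0
i=10: outside box; Z[10]=4 scan→box=[10,14)
i=11: min(r-i=3, Z[1]=0)=0; Z[11]=0
i=12: min(r-i=2, Z[2]=2)=2; Z[12]=3 scan→box=[12,15)
i=13: min(r-i=2, Z[1]=0)=0; Z[13]=0
i=14: min(r-i=1, Z[2]=2)=1; Z[14]=1
i=15: outside box; Z[15]=4 scan→box=[15,19)
i=16: min(r-i=3, Z[1]=0)=0; Z[16]=0
i=17: min(r-i=2, Z[2]=2)=2; Z[17]=3 scan→box=[17,20)
i=18: min(r-i=2, Z[1]=0)=0; Z[18]=0
i=19: min(r-i=1, Z[2]=2)=1; Z[19]=1
i=20: outside box; Z[20]=0
i=21: outside box; Z[21]=4 scan→box=[21,25)
i=22: min(r-i=3, Z[1]=0)=0; Z[22]=0
i=23: min(r-i=2, Z[2]=2)=2; Z[23]=3 scan→box=[23,26)
i=24: min(r-i=2, Z[1]=0)=0; Z[24]=0
i=25: min(r-i=1, Z[2]=2)=1; Z[25]=1
i=26: outside box; Z[26]=1 scan→box=[26,27)
i=27: outside box; Z[27]=0
i=28: outside box; Z[28]=0

[29, 0, 2, 0, 0, 3, 0, 1, 1, 0, 4, 0, 3, 0, 1, 4, 0, 3, 0, 1, 0, 4, 0, 3, 0, 1, 1, 0, 0]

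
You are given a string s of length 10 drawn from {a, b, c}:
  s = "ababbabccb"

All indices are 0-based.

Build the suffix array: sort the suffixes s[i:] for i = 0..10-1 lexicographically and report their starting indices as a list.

[0, 2, 5, 9, 1, 4, 3, 6, 8, 7]

sorted suffixes:
  #0 SA[0]=0  'ababbabccb'
  #1 SA[1]=2  'abbabccb'
  #2 SA[2]=5  'abccb'
  #3 SA[3]=9  'b'
  #4 SA[4]=1  'babbabccb'
  #5 SA[5]=4  'babccb'
  #6 SA[6]=3  'bbabccb'
  #7 SA[7]=6  'bccb'
  #8 SA[8]=8  'cb'
  #9 SA[9]=7  'ccb'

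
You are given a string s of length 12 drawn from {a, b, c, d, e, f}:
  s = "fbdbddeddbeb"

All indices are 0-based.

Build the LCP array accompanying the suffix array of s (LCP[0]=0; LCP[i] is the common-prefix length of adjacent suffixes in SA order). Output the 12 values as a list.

[0, 1, 2, 1, 0, 2, 1, 2, 1, 0, 1, 0]

rank | idx | suffix
   0 |  11 | b
   1 |   1 | bdbddeddbeb
   2 |   3 | bddeddbeb
   3 |   9 | beb
   4 |   2 | dbddeddbeb
   5 |   8 | dbeb
   6 |   7 | ddbeb
   7 |   4 | ddeddbeb
   8 |   5 | deddbeb
   9 |  10 | eb
  10 |   6 | eddbeb
  11 |   0 | fbdbddeddbeb

SA = [11, 1, 3, 9, 2, 8, 7, 4, 5, 10, 6, 0]
i: (SA[i-1],SA[i]) lcp shared
  1: (11,1) 1 'b'
  2: (1,3) 2 'bd'
  3: (3,9) 1 'b'
  4: (9,2) 0 ''
  5: (2,8) 2 'db'
  6: (8,7) 1 'd'
  7: (7,4) 2 'dd'
  8: (4,5) 1 'd'
  9: (5,10) 0 ''
  10: (10,6) 1 'e'
  11: (6,0) 0 ''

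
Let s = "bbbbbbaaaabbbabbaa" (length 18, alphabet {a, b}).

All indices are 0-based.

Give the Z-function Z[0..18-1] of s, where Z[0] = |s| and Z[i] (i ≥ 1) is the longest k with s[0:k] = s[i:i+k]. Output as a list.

[18, 5, 4, 3, 2, 1, 0, 0, 0, 0, 3, 2, 1, 0, 2, 1, 0, 0]

Z[0]=18
i=1: i≥r, start 0; Z[1]=5 grow→box=[1,6)
i=2: min(r-i=4, Z[1]=5)=4; Z[2]=4
i=3: min(r-i=3, Z[2]=4)=3; Z[3]=3
i=4: min(r-i=2, Z[3]=3)=2; Z[4]=2
i=5: min(r-i=1, Z[4]=2)=1; Z[5]=1
i=6: i≥r, start 0; Z[6]=0
i=7: i≥r, start 0; Z[7]=0
i=8: i≥r, start 0; Z[8]=0
i=9: i≥r, start 0; Z[9]=0
i=10: i≥r, start 0; Z[10]=3 grow→box=[10,13)
i=11: min(r-i=2, Z[1]=5)=2; Z[11]=2
i=12: min(r-i=1, Z[2]=4)=1; Z[12]=1
i=13: i≥r, start 0; Z[13]=0
i=14: i≥r, start 0; Z[14]=2 grow→box=[14,16)
i=15: min(r-i=1, Z[1]=5)=1; Z[15]=1
i=16: i≥r, start 0; Z[16]=0
i=17: i≥r, start 0; Z[17]=0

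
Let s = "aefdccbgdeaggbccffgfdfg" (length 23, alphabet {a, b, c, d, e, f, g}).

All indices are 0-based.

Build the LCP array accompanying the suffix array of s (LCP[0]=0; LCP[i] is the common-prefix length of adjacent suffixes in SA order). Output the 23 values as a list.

sorted suffixes:
  #0 SA[0]=0  'aefdccbgdeaggbccffgfdfg'
  #1 SA[1]=10  'aggbccffgfdfg'
  #2 SA[2]=13  'bccffgfdfg'
  #3 SA[3]=6  'bgdeaggbccffgfdfg'
  #4 SA[4]=5  'cbgdeaggbccffgfdfg'
  #5 SA[5]=4  'ccbgdeaggbccffgfdfg'
  #6 SA[6]=14  'ccffgfdfg'
  #7 SA[7]=15  'cffgfdfg'
  #8 SA[8]=3  'dccbgdeaggbccffgfdfg'
  #9 SA[9]=8  'deaggbccffgfdfg'
  #10 SA[10]=20  'dfg'
  #11 SA[11]=9  'eaggbccffgfdfg'
  #12 SA[12]=1  'efdccbgdeaggbccffgfdfg'
  #13 SA[13]=2  'fdccbgdeaggbccffgfdfg'
  #14 SA[14]=19  'fdfg'
  #15 SA[15]=16  'ffgfdfg'
  #16 SA[16]=21  'fg'
  #17 SA[17]=17  'fgfdfg'
  #18 SA[18]=22  'g'
  #19 SA[19]=12  'gbccffgfdfg'
  #20 SA[20]=7  'gdeaggbccffgfdfg'
  #21 SA[21]=18  'gfdfg'
  #22 SA[22]=11  'ggbccffgfdfg'

SA = [0, 10, 13, 6, 5, 4, 14, 15, 3, 8, 20, 9, 1, 2, 19, 16, 21, 17, 22, 12, 7, 18, 11]
rank  pair      lcp
   1  s[0:],s[10:]  1  'a'
   2  s[10:],s[13:]  0  ''
   3  s[13:],s[6:]  1  'b'
   4  s[6:],s[5:]  0  ''
   5  s[5:],s[4:]  1  'c'
   6  s[4:],s[14:]  2  'cc'
   7  s[14:],s[15:]  1  'c'
   8  s[15:],s[3:]  0  ''
   9  s[3:],s[8:]  1  'd'
  10  s[8:],s[20:]  1  'd'
  11  s[20:],s[9:]  0  ''
  12  s[9:],s[1:]  1  'e'
  13  s[1:],s[2:]  0  ''
  14  s[2:],s[19:]  2  'fd'
  15  s[19:],s[16:]  1  'f'
  16  s[16:],s[21:]  1  'f'
  17  s[21:],s[17:]  2  'fg'
  18  s[17:],s[22:]  0  ''
  19  s[22:],s[12:]  1  'g'
  20  s[12:],s[7:]  1  'g'
  21  s[7:],s[18:]  1  'g'
  22  s[18:],s[11:]  1  'g'

[0, 1, 0, 1, 0, 1, 2, 1, 0, 1, 1, 0, 1, 0, 2, 1, 1, 2, 0, 1, 1, 1, 1]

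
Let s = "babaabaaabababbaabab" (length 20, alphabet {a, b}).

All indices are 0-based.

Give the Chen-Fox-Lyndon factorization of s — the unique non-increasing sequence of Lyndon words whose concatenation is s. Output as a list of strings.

["b", "ab", "aab", "aaabababbaabab"]

emit factor 1: 'b' (i=0, period=1)
emit factor 2: 'ab' (i=1, period=2)
emit factor 3: 'aab' (i=3, period=3)
emit factor 4: 'aaabababbaabab' (i=6, period=14)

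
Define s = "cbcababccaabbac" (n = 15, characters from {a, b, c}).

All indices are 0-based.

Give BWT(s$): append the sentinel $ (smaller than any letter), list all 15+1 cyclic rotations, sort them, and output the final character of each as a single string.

cccabbabacaacb$b

rank  rotation          last
    0  $cbcababccaabbac  c
    1  aabbac$cbcababcc  c
    2  ababccaabbac$cbc  c
    3  abbac$cbcababcca  a
    4  abccaabbac$cbcab  b
    5  ac$cbcababccaabb  b
    6  babccaabbac$cbca  a
    7  bac$cbcababccaab  b
    8  bbac$cbcababccaa  a
    9  bcababccaabbac$c  c
   10  bccaabbac$cbcaba  a
   11  c$cbcababccaabba  a
   12  caabbac$cbcababc  c
   13  cababccaabbac$cb  b
   14  cbcababccaabbac$  $
   15  ccaabbac$cbcabab  b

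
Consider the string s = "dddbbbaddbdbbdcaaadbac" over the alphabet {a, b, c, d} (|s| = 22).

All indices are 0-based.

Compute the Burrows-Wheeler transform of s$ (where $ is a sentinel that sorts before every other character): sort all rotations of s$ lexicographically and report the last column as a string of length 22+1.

ccababdbbdddbadadbdbda$

rank  rotation                 last
    0  $dddbbbaddbdbbdcaaadbac  c
    1  aaadbac$dddbbbaddbdbbdc  c
    2  aadbac$dddbbbaddbdbbdca  a
    3  ac$dddbbbaddbdbbdcaaadb  b
    4  adbac$dddbbbaddbdbbdcaa  a
    5  addbdbbdcaaadbac$dddbbb  b
    6  bac$dddbbbaddbdbbdcaaad  d
    7  baddbdbbdcaaadbac$dddbb  b
    8  bbaddbdbbdcaaadbac$dddb  b
    9  bbbaddbdbbdcaaadbac$ddd  d
   10  bbdcaaadbac$dddbbbaddbd  d
   11  bdbbdcaaadbac$dddbbbadd  d
   12  bdcaaadbac$dddbbbaddbdb  b
   13  c$dddbbbaddbdbbdcaaadba  a
   14  caaadbac$dddbbbaddbdbbd  d
   15  dbac$dddbbbaddbdbbdcaaa  a
   16  dbbbaddbdbbdcaaadbac$dd  d
   17  dbbdcaaadbac$dddbbbaddb  b
   18  dbdbbdcaaadbac$dddbbbad  d
   19  dcaaadbac$dddbbbaddbdbb  b
   20  ddbbbaddbdbbdcaaadbac$d  d
   21  ddbdbbdcaaadbac$dddbbba  a
   22  dddbbbaddbdbbdcaaadbac$  $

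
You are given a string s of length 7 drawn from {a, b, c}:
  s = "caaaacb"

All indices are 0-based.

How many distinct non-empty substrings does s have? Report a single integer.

21

sorted suffixes:
  #0 SA[0]=1  'aaaacb'
  #1 SA[1]=2  'aaacb'
  #2 SA[2]=3  'aacb'
  #3 SA[3]=4  'acb'
  #4 SA[4]=6  'b'
  #5 SA[5]=0  'caaaacb'
  #6 SA[6]=5  'cb'

SA = [1, 2, 3, 4, 6, 0, 5]
[i] adj suffixes → lcp
  [1] 1/2 → 3 ('aaa')
  [2] 2/3 → 2 ('aa')
  [3] 3/4 → 1 ('a')
  [4] 4/6 → 0 ('')
  [5] 6/0 → 0 ('')
  [6] 0/5 → 1 ('c')

n(n+1)/2 = 7·8/2 = 28
Σ LCP = 0 + 3 + 2 + 1 + 0 + 0 + 1 = 7
distinct = 28 − 7 = 21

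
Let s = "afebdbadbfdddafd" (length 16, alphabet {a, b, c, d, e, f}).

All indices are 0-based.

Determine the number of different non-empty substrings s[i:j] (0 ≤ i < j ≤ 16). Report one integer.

rank | idx | suffix
   0 |   6 | adbfdddafd
   1 |  13 | afd
   2 |   0 | afebdbadbfdddafd
   3 |   5 | badbfdddafd
   4 |   3 | bdbadbfdddafd
   5 |   8 | bfdddafd
   6 |  15 | d
   7 |  12 | dafd
   8 |   4 | dbadbfdddafd
   9 |   7 | dbfdddafd
  10 |  11 | ddafd
  11 |  10 | dddafd
  12 |   2 | ebdbadbfdddafd
  13 |  14 | fd
  14 |   9 | fdddafd
  15 |   1 | febdbadbfdddafd

SA = [6, 13, 0, 5, 3, 8, 15, 12, 4, 7, 11, 10, 2, 14, 9, 1]
[i] adj suffixes → lcp
  [1] 6/13 → 1 ('a')
  [2] 13/0 → 2 ('af')
  [3] 0/5 → 0 ('')
  [4] 5/3 → 1 ('b')
  [5] 3/8 → 1 ('b')
  [6] 8/15 → 0 ('')
  [7] 15/12 → 1 ('d')
  [8] 12/4 → 1 ('d')
  [9] 4/7 → 2 ('db')
  [10] 7/11 → 1 ('d')
  [11] 11/10 → 2 ('dd')
  [12] 10/2 → 0 ('')
  [13] 2/14 → 0 ('')
  [14] 14/9 → 2 ('fd')
  [15] 9/1 → 1 ('f')

n(n+1)/2 = 16·17/2 = 136
Σ LCP = 0 + 1 + 2 + 0 + 1 + 1 + 0 + 1 + 1 + 2 + 1 + 2 + 0 + 0 + 2 + 1 = 15
distinct = 136 − 15 = 121

121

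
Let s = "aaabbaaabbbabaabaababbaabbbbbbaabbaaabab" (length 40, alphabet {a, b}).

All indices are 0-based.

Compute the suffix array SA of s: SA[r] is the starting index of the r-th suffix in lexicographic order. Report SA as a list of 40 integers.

sorted suffixes:
  #0 SA[0]=34  'aaabab'
  #1 SA[1]=0  'aaabbaaabbbabaabaababbaabbbbbbaabbaaabab'
  #2 SA[2]=5  'aaabbbabaabaababbaabbbbbbaabbaaabab'
  #3 SA[3]=13  'aabaababbaabbbbbbaabbaaabab'
  #4 SA[4]=35  'aabab'
  #5 SA[5]=16  'aababbaabbbbbbaabbaaabab'
  #6 SA[6]=30  'aabbaaabab'
  #7 SA[7]=1  'aabbaaabbbabaabaababbaabbbbbbaabbaaabab'
  #8 SA[8]=6  'aabbbabaabaababbaabbbbbbaabbaaabab'
  #9 SA[9]=22  'aabbbbbbaabbaaabab'
  #10 SA[10]=38  'ab'
  #11 SA[11]=11  'abaabaababbaabbbbbbaabbaaabab'
  #12 SA[12]=14  'abaababbaabbbbbbaabbaaabab'
  #13 SA[13]=36  'abab'
  #14 SA[14]=17  'ababbaabbbbbbaabbaaabab'
  #15 SA[15]=31  'abbaaabab'
  #16 SA[16]=2  'abbaaabbbabaabaababbaabbbbbbaabbaaabab'
  #17 SA[17]=19  'abbaabbbbbbaabbaaabab'
  #18 SA[18]=7  'abbbabaabaababbaabbbbbbaabbaaabab'
  #19 SA[19]=23  'abbbbbbaabbaaabab'
  #20 SA[20]=39  'b'
  #21 SA[21]=33  'baaabab'
  #22 SA[22]=4  'baaabbbabaabaababbaabbbbbbaabbaaabab'
  #23 SA[23]=12  'baabaababbaabbbbbbaabbaaabab'
  #24 SA[24]=15  'baababbaabbbbbbaabbaaabab'
  #25 SA[25]=29  'baabbaaabab'
  #26 SA[26]=21  'baabbbbbbaabbaaabab'
  #27 SA[27]=37  'bab'
  #28 SA[28]=10  'babaabaababbaabbbbbbaabbaaabab'
  #29 SA[29]=18  'babbaabbbbbbaabbaaabab'
  #30 SA[30]=32  'bbaaabab'
  #31 SA[31]=3  'bbaaabbbabaabaababbaabbbbbbaabbaaabab'
  #32 SA[32]=28  'bbaabbaaabab'
  #33 SA[33]=20  'bbaabbbbbbaabbaaabab'
  #34 SA[34]=9  'bbabaabaababbaabbbbbbaabbaaabab'
  #35 SA[35]=27  'bbbaabbaaabab'
  #36 SA[36]=8  'bbbabaabaababbaabbbbbbaabbaaabab'
  #37 SA[37]=26  'bbbbaabbaaabab'
  #38 SA[38]=25  'bbbbbaabbaaabab'
  #39 SA[39]=24  'bbbbbbaabbaaabab'

[34, 0, 5, 13, 35, 16, 30, 1, 6, 22, 38, 11, 14, 36, 17, 31, 2, 19, 7, 23, 39, 33, 4, 12, 15, 29, 21, 37, 10, 18, 32, 3, 28, 20, 9, 27, 8, 26, 25, 24]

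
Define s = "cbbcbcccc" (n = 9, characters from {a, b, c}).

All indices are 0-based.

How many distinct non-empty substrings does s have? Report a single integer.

sorted suffixes:
  #0 SA[0]=1  'bbcbcccc'
  #1 SA[1]=2  'bcbcccc'
  #2 SA[2]=4  'bcccc'
  #3 SA[3]=8  'c'
  #4 SA[4]=0  'cbbcbcccc'
  #5 SA[5]=3  'cbcccc'
  #6 SA[6]=7  'cc'
  #7 SA[7]=6  'ccc'
  #8 SA[8]=5  'cccc'

SA = [1, 2, 4, 8, 0, 3, 7, 6, 5]
rank  pair      lcp
   1  s[1:],s[2:]  1  'b'
   2  s[2:],s[4:]  2  'bc'
   3  s[4:],s[8:]  0  ''
   4  s[8:],s[0:]  1  'c'
   5  s[0:],s[3:]  2  'cb'
   6  s[3:],s[7:]  1  'c'
   7  s[7:],s[6:]  2  'cc'
   8  s[6:],s[5:]  3  'ccc'

n(n+1)/2 = 9·10/2 = 45
Σ LCP = 0 + 1 + 2 + 0 + 1 + 2 + 1 + 2 + 3 = 12
distinct = 45 − 12 = 33

33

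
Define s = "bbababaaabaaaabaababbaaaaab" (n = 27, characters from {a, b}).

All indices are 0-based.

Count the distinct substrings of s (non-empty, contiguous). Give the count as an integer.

295

sorted suffixes:
  #0 SA[0]=21  'aaaaab'
  #1 SA[1]=22  'aaaab'
  #2 SA[2]=10  'aaaabaababbaaaaab'
  #3 SA[3]=23  'aaab'
  #4 SA[4]=6  'aaabaaaabaababbaaaaab'
  #5 SA[5]=11  'aaabaababbaaaaab'
  #6 SA[6]=24  'aab'
  #7 SA[7]=7  'aabaaaabaababbaaaaab'
  #8 SA[8]=12  'aabaababbaaaaab'
  #9 SA[9]=15  'aababbaaaaab'
  #10 SA[10]=25  'ab'
  #11 SA[11]=8  'abaaaabaababbaaaaab'
  #12 SA[12]=4  'abaaabaaaabaababbaaaaab'
  #13 SA[13]=13  'abaababbaaaaab'
  #14 SA[14]=2  'ababaaabaaaabaababbaaaaab'
  #15 SA[15]=16  'ababbaaaaab'
  #16 SA[16]=18  'abbaaaaab'
  #17 SA[17]=26  'b'
  #18 SA[18]=20  'baaaaab'
  #19 SA[19]=9  'baaaabaababbaaaaab'
  #20 SA[20]=5  'baaabaaaabaababbaaaaab'
  #21 SA[21]=14  'baababbaaaaab'
  #22 SA[22]=3  'babaaabaaaabaababbaaaaab'
  #23 SA[23]=1  'bababaaabaaaabaababbaaaaab'
  #24 SA[24]=17  'babbaaaaab'
  #25 SA[25]=19  'bbaaaaab'
  #26 SA[26]=0  'bbababaaabaaaabaababbaaaaab'

SA = [21, 22, 10, 23, 6, 11, 24, 7, 12, 15, 25, 8, 4, 13, 2, 16, 18, 26, 20, 9, 5, 14, 3, 1, 17, 19, 0]
i: (SA[i-1],SA[i]) lcp shared
  1: (21,22) 4 'aaaa'
  2: (22,10) 5 'aaaab'
  3: (10,23) 3 'aaa'
  4: (23,6) 4 'aaab'
  5: (6,11) 6 'aaabaa'
  6: (11,24) 2 'aa'
  7: (24,7) 3 'aab'
  8: (7,12) 5 'aabaa'
  9: (12,15) 4 'aaba'
  10: (15,25) 1 'a'
  11: (25,8) 2 'ab'
  12: (8,4) 5 'abaaa'
  13: (4,13) 4 'abaa'
  14: (13,2) 3 'aba'
  15: (2,16) 4 'abab'
  16: (16,18) 2 'ab'
  17: (18,26) 0 ''
  18: (26,20) 1 'b'
  19: (20,9) 5 'baaaa'
  20: (9,5) 4 'baaa'
  21: (5,14) 3 'baa'
  22: (14,3) 2 'ba'
  23: (3,1) 4 'baba'
  24: (1,17) 3 'bab'
  25: (17,19) 1 'b'
  26: (19,0) 3 'bba'

n(n+1)/2 = 27·28/2 = 378
Σ LCP = 0 + 4 + 5 + 3 + 4 + 6 + 2 + 3 + 5 + 4 + 1 + 2 + 5 + 4 + 3 + 4 + 2 + 0 + 1 + 5 + 4 + 3 + 2 + 4 + 3 + 1 + 3 = 83
distinct = 378 − 83 = 295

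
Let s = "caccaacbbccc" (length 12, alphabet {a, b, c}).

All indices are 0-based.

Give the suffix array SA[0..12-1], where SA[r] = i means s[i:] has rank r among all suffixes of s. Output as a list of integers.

rank→(start, suffix):
  0 → (4, 'aacbbccc')
  1 → (5, 'acbbccc')
  2 → (1, 'accaacbbccc')
  3 → (7, 'bbccc')
  4 → (8, 'bccc')
  5 → (11, 'c')
  6 → (3, 'caacbbccc')
  7 → (0, 'caccaacbbccc')
  8 → (6, 'cbbccc')
  9 → (10, 'cc')
  10 → (2, 'ccaacbbccc')
  11 → (9, 'ccc')

[4, 5, 1, 7, 8, 11, 3, 0, 6, 10, 2, 9]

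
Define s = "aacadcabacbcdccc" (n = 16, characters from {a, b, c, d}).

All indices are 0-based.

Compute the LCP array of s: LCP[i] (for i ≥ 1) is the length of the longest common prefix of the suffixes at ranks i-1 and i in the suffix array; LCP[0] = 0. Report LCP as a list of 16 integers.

rank→(start, suffix):
  0 → (0, 'aacadcabacbcdccc')
  1 → (6, 'abacbcdccc')
  2 → (1, 'acadcabacbcdccc')
  3 → (8, 'acbcdccc')
  4 → (3, 'adcabacbcdccc')
  5 → (7, 'bacbcdccc')
  6 → (10, 'bcdccc')
  7 → (15, 'c')
  8 → (5, 'cabacbcdccc')
  9 → (2, 'cadcabacbcdccc')
  10 → (9, 'cbcdccc')
  11 → (14, 'cc')
  12 → (13, 'ccc')
  13 → (11, 'cdccc')
  14 → (4, 'dcabacbcdccc')
  15 → (12, 'dccc')

SA = [0, 6, 1, 8, 3, 7, 10, 15, 5, 2, 9, 14, 13, 11, 4, 12]
[i] adj suffixes → lcp
  [1] 0/6 → 1 ('a')
  [2] 6/1 → 1 ('a')
  [3] 1/8 → 2 ('ac')
  [4] 8/3 → 1 ('a')
  [5] 3/7 → 0 ('')
  [6] 7/10 → 1 ('b')
  [7] 10/15 → 0 ('')
  [8] 15/5 → 1 ('c')
  [9] 5/2 → 2 ('ca')
  [10] 2/9 → 1 ('c')
  [11] 9/14 → 1 ('c')
  [12] 14/13 → 2 ('cc')
  [13] 13/11 → 1 ('c')
  [14] 11/4 → 0 ('')
  [15] 4/12 → 2 ('dc')

[0, 1, 1, 2, 1, 0, 1, 0, 1, 2, 1, 1, 2, 1, 0, 2]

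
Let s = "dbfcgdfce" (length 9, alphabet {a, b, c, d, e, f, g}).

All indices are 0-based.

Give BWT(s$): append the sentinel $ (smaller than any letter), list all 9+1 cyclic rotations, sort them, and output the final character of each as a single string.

rank  rotation    last
    0  $dbfcgdfce  e
    1  bfcgdfce$d  d
    2  ce$dbfcgdf  f
    3  cgdfce$dbf  f
    4  dbfcgdfce$  $
    5  dfce$dbfcg  g
    6  e$dbfcgdfc  c
    7  fce$dbfcgd  d
    8  fcgdfce$db  b
    9  gdfce$dbfc  c

edff$gcdbc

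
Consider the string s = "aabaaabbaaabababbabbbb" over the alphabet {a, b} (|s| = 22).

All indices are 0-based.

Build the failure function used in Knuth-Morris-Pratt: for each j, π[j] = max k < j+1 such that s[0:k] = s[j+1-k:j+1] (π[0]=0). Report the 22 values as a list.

[0, 1, 0, 1, 2, 2, 3, 0, 1, 2, 2, 3, 4, 0, 1, 0, 0, 1, 0, 0, 0, 0]

π[0] = 0
j=1 s[j]='a': π[1]=1 (border 'a')
j=2 s[j]='b': k: 1→0; π[2]=0 (border '')
j=3 s[j]='a': π[3]=1 (border 'a')
j=4 s[j]='a': π[4]=2 (border 'aa')
j=5 s[j]='a': k: 2→1; π[5]=2 (border 'aa')
j=6 s[j]='b': π[6]=3 (border 'aab')
j=7 s[j]='b': k: 3→0; π[7]=0 (border '')
j=8 s[j]='a': π[8]=1 (border 'a')
j=9 s[j]='a': π[9]=2 (border 'aa')
j=10 s[j]='a': k: 2→1; π[10]=2 (border 'aa')
j=11 s[j]='b': π[11]=3 (border 'aab')
j=12 s[j]='a': π[12]=4 (border 'aaba')
j=13 s[j]='b': k: 4→1→0; π[13]=0 (border '')
j=14 s[j]='a': π[14]=1 (border 'a')
j=15 s[j]='b': k: 1→0; π[15]=0 (border '')
j=16 s[j]='b': π[16]=0 (border '')
j=17 s[j]='a': π[17]=1 (border 'a')
j=18 s[j]='b': k: 1→0; π[18]=0 (border '')
j=19 s[j]='b': π[19]=0 (border '')
j=20 s[j]='b': π[20]=0 (border '')
j=21 s[j]='b': π[21]=0 (border '')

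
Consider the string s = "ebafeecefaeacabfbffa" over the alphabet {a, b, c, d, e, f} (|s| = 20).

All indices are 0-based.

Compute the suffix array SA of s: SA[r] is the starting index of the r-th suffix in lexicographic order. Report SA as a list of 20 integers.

rank | idx | suffix
   0 |  19 | a
   1 |  13 | abfbffa
   2 |  11 | acabfbffa
   3 |   9 | aeacabfbffa
   4 |   2 | afeecefaeacabfbffa
   5 |   1 | bafeecefaeacabfbffa
   6 |  14 | bfbffa
   7 |  16 | bffa
   8 |  12 | cabfbffa
   9 |   6 | cefaeacabfbffa
  10 |  10 | eacabfbffa
  11 |   0 | ebafeecefaeacabfbffa
  12 |   5 | ecefaeacabfbffa
  13 |   4 | eecefaeacabfbffa
  14 |   7 | efaeacabfbffa
  15 |  18 | fa
  16 |   8 | faeacabfbffa
  17 |  15 | fbffa
  18 |   3 | feecefaeacabfbffa
  19 |  17 | ffa

[19, 13, 11, 9, 2, 1, 14, 16, 12, 6, 10, 0, 5, 4, 7, 18, 8, 15, 3, 17]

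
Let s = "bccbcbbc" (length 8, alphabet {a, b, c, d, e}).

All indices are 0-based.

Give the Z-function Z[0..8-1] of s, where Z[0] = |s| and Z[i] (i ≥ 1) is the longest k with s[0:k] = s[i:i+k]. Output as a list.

Z[0]=8
i=1: outside box; Z[1]=0
i=2: outside box; Z[2]=0
i=3: outside box; Z[3]=2 scan→box=[3,5)
i=4: min(r-i=1, Z[1]=0)=0; Z[4]=0
i=5: outside box; Z[5]=1 scan→box=[5,6)
i=6: outside box; Z[6]=2 scan→box=[6,8)
i=7: min(r-i=1, Z[1]=0)=0; Z[7]=0

[8, 0, 0, 2, 0, 1, 2, 0]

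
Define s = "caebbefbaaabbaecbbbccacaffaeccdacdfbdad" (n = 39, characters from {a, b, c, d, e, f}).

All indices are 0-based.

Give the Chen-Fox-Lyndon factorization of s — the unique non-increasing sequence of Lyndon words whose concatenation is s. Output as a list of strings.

["c", "aebbefb", "aaabbaecbbbccacaffaeccdacdfbdad"]

emit factor 1: 'c' (i=0, period=1)
emit factor 2: 'aebbefb' (i=1, period=7)
emit factor 3: 'aaabbaecbbbccacaffaeccdacdfbdad' (i=8, period=31)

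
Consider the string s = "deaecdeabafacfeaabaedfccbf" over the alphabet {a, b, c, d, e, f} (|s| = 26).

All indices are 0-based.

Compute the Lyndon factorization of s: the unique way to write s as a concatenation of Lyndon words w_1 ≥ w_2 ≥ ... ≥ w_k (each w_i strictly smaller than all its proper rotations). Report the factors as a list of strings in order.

emit factor 1: 'de' (i=0, period=2)
emit factor 2: 'aecde' (i=2, period=5)
emit factor 3: 'abafacfe' (i=7, period=8)
emit factor 4: 'aabaedfccbf' (i=15, period=11)

["de", "aecde", "abafacfe", "aabaedfccbf"]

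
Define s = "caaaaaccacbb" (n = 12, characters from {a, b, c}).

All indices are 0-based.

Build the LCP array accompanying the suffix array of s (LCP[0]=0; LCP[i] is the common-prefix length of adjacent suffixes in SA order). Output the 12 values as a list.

rank | idx | suffix
   0 |   1 | aaaaaccacbb
   1 |   2 | aaaaccacbb
   2 |   3 | aaaccacbb
   3 |   4 | aaccacbb
   4 |   8 | acbb
   5 |   5 | accacbb
   6 |  11 | b
   7 |  10 | bb
   8 |   0 | caaaaaccacbb
   9 |   7 | cacbb
  10 |   9 | cbb
  11 |   6 | ccacbb

SA = [1, 2, 3, 4, 8, 5, 11, 10, 0, 7, 9, 6]
i: (SA[i-1],SA[i]) lcp shared
  1: (1,2) 4 'aaaa'
  2: (2,3) 3 'aaa'
  3: (3,4) 2 'aa'
  4: (4,8) 1 'a'
  5: (8,5) 2 'ac'
  6: (5,11) 0 ''
  7: (11,10) 1 'b'
  8: (10,0) 0 ''
  9: (0,7) 2 'ca'
  10: (7,9) 1 'c'
  11: (9,6) 1 'c'

[0, 4, 3, 2, 1, 2, 0, 1, 0, 2, 1, 1]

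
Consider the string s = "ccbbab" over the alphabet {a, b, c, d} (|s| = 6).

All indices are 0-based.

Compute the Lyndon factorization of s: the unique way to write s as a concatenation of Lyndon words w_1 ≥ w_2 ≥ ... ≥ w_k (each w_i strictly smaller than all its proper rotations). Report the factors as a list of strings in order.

["c", "c", "b", "b", "ab"]

emit factor 1: 'c' (i=0, period=1)
emit factor 2: 'c' (i=1, period=1)
emit factor 3: 'b' (i=2, period=1)
emit factor 4: 'b' (i=3, period=1)
emit factor 5: 'ab' (i=4, period=2)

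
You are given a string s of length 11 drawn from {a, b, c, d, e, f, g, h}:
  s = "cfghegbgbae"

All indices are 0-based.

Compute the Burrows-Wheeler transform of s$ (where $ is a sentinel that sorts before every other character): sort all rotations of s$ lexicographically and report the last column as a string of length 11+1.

ebgg$ahcbefg

rank  rotation      last
    0  $cfghegbgbae  e
    1  ae$cfghegbgb  b
    2  bae$cfghegbg  g
    3  bgbae$cfgheg  g
    4  cfghegbgbae$  $
    5  e$cfghegbgba  a
    6  egbgbae$cfgh  h
    7  fghegbgbae$c  c
    8  gbae$cfghegb  b
    9  gbgbae$cfghe  e
   10  ghegbgbae$cf  f
   11  hegbgbae$cfg  g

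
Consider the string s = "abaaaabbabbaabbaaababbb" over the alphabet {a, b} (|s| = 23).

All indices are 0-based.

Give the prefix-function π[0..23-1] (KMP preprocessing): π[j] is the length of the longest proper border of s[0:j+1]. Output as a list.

π[0] = 0
j=1 s[j]='b': π[1]=0 (border '')
j=2 s[j]='a': π[2]=1 (border 'a')
j=3 s[j]='a': k: 1→0; π[3]=1 (border 'a')
j=4 s[j]='a': k: 1→0; π[4]=1 (border 'a')
j=5 s[j]='a': k: 1→0; π[5]=1 (border 'a')
j=6 s[j]='b': π[6]=2 (border 'ab')
j=7 s[j]='b': k: 2→0; π[7]=0 (border '')
j=8 s[j]='a': π[8]=1 (border 'a')
j=9 s[j]='b': π[9]=2 (border 'ab')
j=10 s[j]='b': k: 2→0; π[10]=0 (border '')
j=11 s[j]='a': π[11]=1 (border 'a')
j=12 s[j]='a': k: 1→0; π[12]=1 (border 'a')
j=13 s[j]='b': π[13]=2 (border 'ab')
j=14 s[j]='b': k: 2→0; π[14]=0 (border '')
j=15 s[j]='a': π[15]=1 (border 'a')
j=16 s[j]='a': k: 1→0; π[16]=1 (border 'a')
j=17 s[j]='a': k: 1→0; π[17]=1 (border 'a')
j=18 s[j]='b': π[18]=2 (border 'ab')
j=19 s[j]='a': π[19]=3 (border 'aba')
j=20 s[j]='b': k: 3→1; π[20]=2 (border 'ab')
j=21 s[j]='b': k: 2→0; π[21]=0 (border '')
j=22 s[j]='b': π[22]=0 (border '')

[0, 0, 1, 1, 1, 1, 2, 0, 1, 2, 0, 1, 1, 2, 0, 1, 1, 1, 2, 3, 2, 0, 0]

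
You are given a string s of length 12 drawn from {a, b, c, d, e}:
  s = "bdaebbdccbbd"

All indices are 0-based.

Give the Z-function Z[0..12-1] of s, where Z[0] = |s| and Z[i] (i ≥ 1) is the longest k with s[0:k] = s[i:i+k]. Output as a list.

Z[0]=12
i=1: i≥r, start 0; Z[1]=0
i=2: i≥r, start 0; Z[2]=0
i=3: i≥r, start 0; Z[3]=0
i=4: i≥r, start 0; Z[4]=1 grow→box=[4,5)
i=5: i≥r, start 0; Z[5]=2 grow→box=[5,7)
i=6: min(r-i=1, Z[1]=0)=0; Z[6]=0
i=7: i≥r, start 0; Z[7]=0
i=8: i≥r, start 0; Z[8]=0
i=9: i≥r, start 0; Z[9]=1 grow→box=[9,10)
i=10: i≥r, start 0; Z[10]=2 grow→box=[10,12)
i=11: min(r-i=1, Z[1]=0)=0; Z[11]=0

[12, 0, 0, 0, 1, 2, 0, 0, 0, 1, 2, 0]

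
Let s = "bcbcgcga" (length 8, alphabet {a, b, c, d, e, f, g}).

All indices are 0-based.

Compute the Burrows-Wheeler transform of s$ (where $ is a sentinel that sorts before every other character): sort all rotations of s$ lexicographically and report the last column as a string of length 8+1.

rank  rotation   last
    0  $bcbcgcga  a
    1  a$bcbcgcg  g
    2  bcbcgcga$  $
    3  bcgcga$bc  c
    4  cbcgcga$b  b
    5  cga$bcbcg  g
    6  cgcga$bcb  b
    7  ga$bcbcgc  c
    8  gcga$bcbc  c

ag$cbgbcc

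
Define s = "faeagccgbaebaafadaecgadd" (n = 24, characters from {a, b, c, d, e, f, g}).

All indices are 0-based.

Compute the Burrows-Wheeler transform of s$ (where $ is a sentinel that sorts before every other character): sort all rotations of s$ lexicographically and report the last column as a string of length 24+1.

dbfgfbdaeeggecdaaaaaa$cca

rank  rotation                   last
    0  $faeagccgbaebaafadaecgadd  d
    1  aafadaecgadd$faeagccgbaeb  b
    2  adaecgadd$faeagccgbaebaaf  f
    3  add$faeagccgbaebaafadaecg  g
    4  aeagccgbaebaafadaecgadd$f  f
    5  aebaafadaecgadd$faeagccgb  b
    6  aecgadd$faeagccgbaebaafad  d
    7  afadaecgadd$faeagccgbaeba  a
    8  agccgbaebaafadaecgadd$fae  e
    9  baafadaecgadd$faeagccgbae  e
   10  baebaafadaecgadd$faeagccg  g
   11  ccgbaebaafadaecgadd$faeag  g
   12  cgadd$faeagccgbaebaafadae  e
   13  cgbaebaafadaecgadd$faeagc  c
   14  d$faeagccgbaebaafadaecgad  d
   15  daecgadd$faeagccgbaebaafa  a
   16  dd$faeagccgbaebaafadaecga  a
   17  eagccgbaebaafadaecgadd$fa  a
   18  ebaafadaecgadd$faeagccgba  a
   19  ecgadd$faeagccgbaebaafada  a
   20  fadaecgadd$faeagccgbaebaa  a
   21  faeagccgbaebaafadaecgadd$  $
   22  gadd$faeagccgbaebaafadaec  c
   23  gbaebaafadaecgadd$faeagcc  c
   24  gccgbaebaafadaecgadd$faea  a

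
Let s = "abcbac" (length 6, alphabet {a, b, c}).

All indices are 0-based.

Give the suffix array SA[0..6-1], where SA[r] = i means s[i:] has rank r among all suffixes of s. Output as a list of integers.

[0, 4, 3, 1, 5, 2]

rank→(start, suffix):
  0 → (0, 'abcbac')
  1 → (4, 'ac')
  2 → (3, 'bac')
  3 → (1, 'bcbac')
  4 → (5, 'c')
  5 → (2, 'cbac')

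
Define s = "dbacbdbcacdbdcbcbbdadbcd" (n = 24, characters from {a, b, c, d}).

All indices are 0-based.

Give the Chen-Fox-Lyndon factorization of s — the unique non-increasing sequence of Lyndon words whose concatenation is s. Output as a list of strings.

emit factor 1: 'd' (i=0, period=1)
emit factor 2: 'b' (i=1, period=1)
emit factor 3: 'acbdbcacdbdcbcbbdadbcd' (i=2, period=22)

["d", "b", "acbdbcacdbdcbcbbdadbcd"]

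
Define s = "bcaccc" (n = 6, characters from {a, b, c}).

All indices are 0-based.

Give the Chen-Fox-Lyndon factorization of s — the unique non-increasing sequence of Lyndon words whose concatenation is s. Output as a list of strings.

["bc", "accc"]

emit factor 1: 'bc' (i=0, period=2)
emit factor 2: 'accc' (i=2, period=4)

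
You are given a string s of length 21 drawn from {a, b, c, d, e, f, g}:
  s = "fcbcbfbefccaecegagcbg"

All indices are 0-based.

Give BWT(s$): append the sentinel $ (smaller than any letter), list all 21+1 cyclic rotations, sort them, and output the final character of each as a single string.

gcgcfcccfbgfeabcb$ebea

rank  rotation                last
    0  $fcbcbfbefccaecegagcbg  g
    1  aecegagcbg$fcbcbfbefcc  c
    2  agcbg$fcbcbfbefccaeceg  g
    3  bcbfbefccaecegagcbg$fc  c
    4  befccaecegagcbg$fcbcbf  f
    5  bfbefccaecegagcbg$fcbc  c
    6  bg$fcbcbfbefccaecegagc  c
    7  caecegagcbg$fcbcbfbefc  c
    8  cbcbfbefccaecegagcbg$f  f
    9  cbfbefccaecegagcbg$fcb  b
   10  cbg$fcbcbfbefccaecegag  g
   11  ccaecegagcbg$fcbcbfbef  f
   12  cegagcbg$fcbcbfbefccae  e
   13  ecegagcbg$fcbcbfbefcca  a
   14  efccaecegagcbg$fcbcbfb  b
   15  egagcbg$fcbcbfbefccaec  c
   16  fbefccaecegagcbg$fcbcb  b
   17  fcbcbfbefccaecegagcbg$  $
   18  fccaecegagcbg$fcbcbfbe  e
   19  g$fcbcbfbefccaecegagcb  b
   20  gagcbg$fcbcbfbefccaece  e
   21  gcbg$fcbcbfbefccaecega  a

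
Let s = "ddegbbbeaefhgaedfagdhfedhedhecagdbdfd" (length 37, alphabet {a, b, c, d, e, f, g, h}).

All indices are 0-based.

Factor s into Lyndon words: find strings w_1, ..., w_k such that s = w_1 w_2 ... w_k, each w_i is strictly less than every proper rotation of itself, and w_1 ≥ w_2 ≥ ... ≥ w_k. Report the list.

["ddeg", "bbbe", "aefhg", "aedfagdhfedhedhecagdbdfd"]

emit factor 1: 'ddeg' (i=0, period=4)
emit factor 2: 'bbbe' (i=4, period=4)
emit factor 3: 'aefhg' (i=8, period=5)
emit factor 4: 'aedfagdhfedhedhecagdbdfd' (i=13, period=24)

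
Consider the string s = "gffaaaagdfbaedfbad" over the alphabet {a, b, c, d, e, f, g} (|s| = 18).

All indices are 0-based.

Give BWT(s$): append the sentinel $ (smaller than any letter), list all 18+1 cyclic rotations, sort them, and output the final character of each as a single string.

dfaabbaffaegafddga$

rank  rotation             last
    0  $gffaaaagdfbaedfbad  d
    1  aaaagdfbaedfbad$gff  f
    2  aaagdfbaedfbad$gffa  a
    3  aagdfbaedfbad$gffaa  a
    4  ad$gffaaaagdfbaedfb  b
    5  aedfbad$gffaaaagdfb  b
    6  agdfbaedfbad$gffaaa  a
    7  bad$gffaaaagdfbaedf  f
    8  baedfbad$gffaaaagdf  f
    9  d$gffaaaagdfbaedfba  a
   10  dfbad$gffaaaagdfbae  e
   11  dfbaedfbad$gffaaaag  g
   12  edfbad$gffaaaagdfba  a
   13  faaaagdfbaedfbad$gf  f
   14  fbad$gffaaaagdfbaed  d
   15  fbaedfbad$gffaaaagd  d
   16  ffaaaagdfbaedfbad$g  g
   17  gdfbaedfbad$gffaaaa  a
   18  gffaaaagdfbaedfbad$  $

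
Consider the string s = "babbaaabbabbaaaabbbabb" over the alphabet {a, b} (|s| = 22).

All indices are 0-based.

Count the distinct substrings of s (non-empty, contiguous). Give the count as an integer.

rank | idx | suffix
   0 |  12 | aaaabbbabb
   1 |   4 | aaabbabbaaaabbbabb
   2 |  13 | aaabbbabb
   3 |   5 | aabbabbaaaabbbabb
   4 |  14 | aabbbabb
   5 |  19 | abb
   6 |   9 | abbaaaabbbabb
   7 |   1 | abbaaabbabbaaaabbbabb
   8 |   6 | abbabbaaaabbbabb
   9 |  15 | abbbabb
  10 |  21 | b
  11 |  11 | baaaabbbabb
  12 |   3 | baaabbabbaaaabbbabb
  13 |  18 | babb
  14 |   8 | babbaaaabbbabb
  15 |   0 | babbaaabbabbaaaabbbabb
  16 |  20 | bb
  17 |  10 | bbaaaabbbabb
  18 |   2 | bbaaabbabbaaaabbbabb
  19 |  17 | bbabb
  20 |   7 | bbabbaaaabbbabb
  21 |  16 | bbbabb

SA = [12, 4, 13, 5, 14, 19, 9, 1, 6, 15, 21, 11, 3, 18, 8, 0, 20, 10, 2, 17, 7, 16]
rank  pair      lcp
   1  s[12:],s[4:]  3  'aaa'
   2  s[4:],s[13:]  5  'aaabb'
   3  s[13:],s[5:]  2  'aa'
   4  s[5:],s[14:]  4  'aabb'
   5  s[14:],s[19:]  1  'a'
   6  s[19:],s[9:]  3  'abb'
   7  s[9:],s[1:]  6  'abbaaa'
   8  s[1:],s[6:]  4  'abba'
   9  s[6:],s[15:]  3  'abb'
  10  s[15:],s[21:]  0  ''
  11  s[21:],s[11:]  1  'b'
  12  s[11:],s[3:]  4  'baaa'
  13  s[3:],s[18:]  2  'ba'
  14  s[18:],s[8:]  4  'babb'
  15  s[8:],s[0:]  7  'babbaaa'
  16  s[0:],s[20:]  1  'b'
  17  s[20:],s[10:]  2  'bb'
  18  s[10:],s[2:]  5  'bbaaa'
  19  s[2:],s[17:]  3  'bba'
  20  s[17:],s[7:]  5  'bbabb'
  21  s[7:],s[16:]  2  'bb'

n(n+1)/2 = 22·23/2 = 253
Σ LCP = 0 + 3 + 5 + 2 + 4 + 1 + 3 + 6 + 4 + 3 + 0 + 1 + 4 + 2 + 4 + 7 + 1 + 2 + 5 + 3 + 5 + 2 = 67
distinct = 253 − 67 = 186

186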